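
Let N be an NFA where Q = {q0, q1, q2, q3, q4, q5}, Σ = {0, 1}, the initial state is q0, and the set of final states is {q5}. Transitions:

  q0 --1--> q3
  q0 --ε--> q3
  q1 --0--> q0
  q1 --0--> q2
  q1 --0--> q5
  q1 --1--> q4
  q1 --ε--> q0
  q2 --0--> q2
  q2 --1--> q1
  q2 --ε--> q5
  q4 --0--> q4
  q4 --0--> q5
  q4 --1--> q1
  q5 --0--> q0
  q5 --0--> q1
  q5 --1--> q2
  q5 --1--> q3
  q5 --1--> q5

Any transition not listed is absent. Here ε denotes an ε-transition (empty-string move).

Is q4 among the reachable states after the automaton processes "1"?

Start: ε-closure({q0}) = {q0, q3}.
Read '1': q0→{q3}, q3→∅; now {q3}.
State q4 is not in {q3}.

No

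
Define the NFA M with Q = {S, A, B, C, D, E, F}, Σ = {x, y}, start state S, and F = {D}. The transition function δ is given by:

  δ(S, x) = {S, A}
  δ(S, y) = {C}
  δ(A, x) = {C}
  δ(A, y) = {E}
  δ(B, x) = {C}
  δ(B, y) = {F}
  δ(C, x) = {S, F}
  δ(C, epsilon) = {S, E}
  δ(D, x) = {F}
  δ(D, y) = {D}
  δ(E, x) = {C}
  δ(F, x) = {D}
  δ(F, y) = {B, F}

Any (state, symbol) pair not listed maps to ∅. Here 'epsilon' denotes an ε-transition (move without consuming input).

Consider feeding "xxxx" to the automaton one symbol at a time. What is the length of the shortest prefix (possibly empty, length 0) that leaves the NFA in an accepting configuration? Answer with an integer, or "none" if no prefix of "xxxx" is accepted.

4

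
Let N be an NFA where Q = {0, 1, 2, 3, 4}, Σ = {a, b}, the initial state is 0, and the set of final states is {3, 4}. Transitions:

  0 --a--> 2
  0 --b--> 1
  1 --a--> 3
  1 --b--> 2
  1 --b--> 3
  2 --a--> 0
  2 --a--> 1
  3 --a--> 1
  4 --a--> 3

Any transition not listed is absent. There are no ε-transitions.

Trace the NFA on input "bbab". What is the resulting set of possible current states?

{1, 2, 3}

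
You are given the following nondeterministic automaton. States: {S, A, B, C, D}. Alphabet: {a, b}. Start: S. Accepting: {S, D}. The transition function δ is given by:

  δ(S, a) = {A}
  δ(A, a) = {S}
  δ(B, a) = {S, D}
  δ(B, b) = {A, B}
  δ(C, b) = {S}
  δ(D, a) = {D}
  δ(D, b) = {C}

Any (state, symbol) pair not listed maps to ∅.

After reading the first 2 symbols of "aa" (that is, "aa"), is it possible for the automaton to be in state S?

Start in {S}.
Read 'a': S→{A}; now {A}.
Read 'a': A→{S}; now {S}.
State S is in {S}.

Yes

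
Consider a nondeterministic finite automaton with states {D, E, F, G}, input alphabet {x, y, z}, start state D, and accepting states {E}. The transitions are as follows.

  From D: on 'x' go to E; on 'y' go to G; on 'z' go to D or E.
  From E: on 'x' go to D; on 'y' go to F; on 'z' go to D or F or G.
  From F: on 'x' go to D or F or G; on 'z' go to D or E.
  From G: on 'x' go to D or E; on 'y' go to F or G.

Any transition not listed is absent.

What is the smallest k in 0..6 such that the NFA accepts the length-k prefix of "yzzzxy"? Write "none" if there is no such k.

Start in {D}.
Read 'y': D→{G}; now {G}.
Read 'z': G→∅; now ∅.
The set is empty and remains empty for the remaining 4 symbols.
No reachable set along the way intersects F.

none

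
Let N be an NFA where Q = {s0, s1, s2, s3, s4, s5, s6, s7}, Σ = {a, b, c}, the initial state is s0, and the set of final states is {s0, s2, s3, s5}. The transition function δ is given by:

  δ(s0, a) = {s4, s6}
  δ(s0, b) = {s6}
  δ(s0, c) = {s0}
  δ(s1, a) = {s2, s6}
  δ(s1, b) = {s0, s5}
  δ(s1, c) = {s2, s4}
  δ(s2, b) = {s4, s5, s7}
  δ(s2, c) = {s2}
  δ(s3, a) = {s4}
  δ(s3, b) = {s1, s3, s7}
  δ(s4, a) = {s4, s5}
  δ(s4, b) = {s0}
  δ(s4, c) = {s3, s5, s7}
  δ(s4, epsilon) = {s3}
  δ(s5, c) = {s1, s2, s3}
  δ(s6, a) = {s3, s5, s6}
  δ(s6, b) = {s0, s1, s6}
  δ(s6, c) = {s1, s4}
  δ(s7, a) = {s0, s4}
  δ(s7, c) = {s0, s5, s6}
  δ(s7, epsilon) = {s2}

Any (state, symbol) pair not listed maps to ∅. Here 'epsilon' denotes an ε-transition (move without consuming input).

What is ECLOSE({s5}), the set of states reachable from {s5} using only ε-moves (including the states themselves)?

{s5}

Begin with {s5}.
No ε-moves leave this set, so the closure equals the set itself.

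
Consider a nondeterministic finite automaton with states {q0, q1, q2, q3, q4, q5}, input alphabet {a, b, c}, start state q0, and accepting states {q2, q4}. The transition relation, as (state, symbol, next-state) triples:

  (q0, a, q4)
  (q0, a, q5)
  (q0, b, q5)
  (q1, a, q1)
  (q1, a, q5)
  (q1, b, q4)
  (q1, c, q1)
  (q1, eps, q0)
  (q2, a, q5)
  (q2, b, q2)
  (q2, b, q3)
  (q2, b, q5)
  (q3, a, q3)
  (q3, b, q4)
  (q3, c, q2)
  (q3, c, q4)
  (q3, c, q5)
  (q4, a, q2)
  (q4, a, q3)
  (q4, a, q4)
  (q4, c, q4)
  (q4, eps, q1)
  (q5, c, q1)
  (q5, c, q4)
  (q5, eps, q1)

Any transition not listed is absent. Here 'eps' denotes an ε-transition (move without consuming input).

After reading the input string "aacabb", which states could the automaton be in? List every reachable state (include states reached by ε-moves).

{q0, q1, q2, q3, q4, q5}

Start in {q0}.
Read 'a': q0→{q4, q5}; union {q4, q5}; ε-closure = {q0, q1, q4, q5}.
Read 'a': q0→{q4, q5}, q1→{q1, q5}, q4→{q2, q3, q4}, q5→∅; union {q1, q2, q3, q4, q5}; ε-closure = {q0, q1, q2, q3, q4, q5}.
Read 'c': q0→∅, q1→{q1}, q2→∅, q3→{q2, q4, q5}, q4→{q4}, q5→{q1, q4}; union {q1, q2, q4, q5}; ε-closure = {q0, q1, q2, q4, q5}.
Read 'a': q0→{q4, q5}, q1→{q1, q5}, q2→{q5}, q4→{q2, q3, q4}, q5→∅; union {q1, q2, q3, q4, q5}; ε-closure = {q0, q1, q2, q3, q4, q5}.
Read 'b': q0→{q5}, q1→{q4}, q2→{q2, q3, q5}, q3→{q4}, q4→∅, q5→∅; union {q2, q3, q4, q5}; ε-closure = {q0, q1, q2, q3, q4, q5}.
Read 'b': q0→{q5}, q1→{q4}, q2→{q2, q3, q5}, q3→{q4}, q4→∅, q5→∅; union {q2, q3, q4, q5}; ε-closure = {q0, q1, q2, q3, q4, q5}.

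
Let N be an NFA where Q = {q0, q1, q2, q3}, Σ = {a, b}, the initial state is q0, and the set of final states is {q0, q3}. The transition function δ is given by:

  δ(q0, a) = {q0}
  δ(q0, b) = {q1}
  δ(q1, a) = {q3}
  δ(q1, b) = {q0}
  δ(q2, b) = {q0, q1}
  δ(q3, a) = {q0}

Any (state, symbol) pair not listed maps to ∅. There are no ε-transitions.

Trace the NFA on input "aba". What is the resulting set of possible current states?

{q3}

Start in {q0}.
Read 'a': q0→{q0}; now {q0}.
Read 'b': q0→{q1}; now {q1}.
Read 'a': q1→{q3}; now {q3}.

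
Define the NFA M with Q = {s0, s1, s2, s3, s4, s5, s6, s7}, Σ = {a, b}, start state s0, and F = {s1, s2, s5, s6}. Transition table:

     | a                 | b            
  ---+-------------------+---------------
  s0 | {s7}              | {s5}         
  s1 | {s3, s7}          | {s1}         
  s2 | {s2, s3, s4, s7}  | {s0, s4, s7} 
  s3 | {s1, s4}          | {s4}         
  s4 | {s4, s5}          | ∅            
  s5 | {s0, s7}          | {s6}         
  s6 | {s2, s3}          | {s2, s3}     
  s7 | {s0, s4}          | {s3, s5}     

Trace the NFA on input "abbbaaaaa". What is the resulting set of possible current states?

Start in {s0}.
Read 'a': {s0} → {s7}.
Read 'b': {s7} → {s3, s5}.
Read 'b': {s3, s5} → {s4, s6}.
Read 'b': {s4, s6} → {s2, s3}.
Read 'a': {s2, s3} → {s1, s2, s3, s4, s7}.
Read 'a': {s1, s2, s3, s4, s7} → {s0, s1, s2, s3, s4, s5, s7}.
Read 'a': {s0, s1, s2, s3, s4, s5, s7} → {s0, s1, s2, s3, s4, s5, s7}.
Read 'a': {s0, s1, s2, s3, s4, s5, s7} → {s0, s1, s2, s3, s4, s5, s7}.
Read 'a': {s0, s1, s2, s3, s4, s5, s7} → {s0, s1, s2, s3, s4, s5, s7}.

{s0, s1, s2, s3, s4, s5, s7}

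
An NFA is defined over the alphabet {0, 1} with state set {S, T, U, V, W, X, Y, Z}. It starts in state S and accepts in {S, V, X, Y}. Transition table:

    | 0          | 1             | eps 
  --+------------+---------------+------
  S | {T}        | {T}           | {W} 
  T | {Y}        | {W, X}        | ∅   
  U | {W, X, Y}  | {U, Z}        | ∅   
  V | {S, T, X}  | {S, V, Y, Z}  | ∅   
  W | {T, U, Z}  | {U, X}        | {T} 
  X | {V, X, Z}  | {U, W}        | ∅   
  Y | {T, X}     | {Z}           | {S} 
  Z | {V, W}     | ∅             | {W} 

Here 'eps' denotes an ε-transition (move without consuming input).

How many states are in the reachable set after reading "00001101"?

Start: ε-closure({S}) = {S, T, W}.
Read '0': S→{T}, T→{Y}, W→{T, U, Z}; union {T, U, Y, Z}; ε-closure = {S, T, U, W, Y, Z}.
Read '0': S→{T}, T→{Y}, U→{W, X, Y}, W→{T, U, Z}, Y→{T, X}, Z→{V, W}; union {T, U, V, W, X, Y, Z}; ε-closure = {S, T, U, V, W, X, Y, Z}.
Read '0': S→{T}, T→{Y}, U→{W, X, Y}, V→{S, T, X}, W→{T, U, Z}, X→{V, X, Z}, Y→{T, X}, Z→{V, W}; now {S, T, U, V, W, X, Y, Z}.
Read '0': S→{T}, T→{Y}, U→{W, X, Y}, V→{S, T, X}, W→{T, U, Z}, X→{V, X, Z}, Y→{T, X}, Z→{V, W}; now {S, T, U, V, W, X, Y, Z}.
Read '1': S→{T}, T→{W, X}, U→{U, Z}, V→{S, V, Y, Z}, W→{U, X}, X→{U, W}, Y→{Z}, Z→∅; now {S, T, U, V, W, X, Y, Z}.
Read '1': S→{T}, T→{W, X}, U→{U, Z}, V→{S, V, Y, Z}, W→{U, X}, X→{U, W}, Y→{Z}, Z→∅; now {S, T, U, V, W, X, Y, Z}.
Read '0': S→{T}, T→{Y}, U→{W, X, Y}, V→{S, T, X}, W→{T, U, Z}, X→{V, X, Z}, Y→{T, X}, Z→{V, W}; now {S, T, U, V, W, X, Y, Z}.
Read '1': S→{T}, T→{W, X}, U→{U, Z}, V→{S, V, Y, Z}, W→{U, X}, X→{U, W}, Y→{Z}, Z→∅; now {S, T, U, V, W, X, Y, Z}.
That set has 8 states.

8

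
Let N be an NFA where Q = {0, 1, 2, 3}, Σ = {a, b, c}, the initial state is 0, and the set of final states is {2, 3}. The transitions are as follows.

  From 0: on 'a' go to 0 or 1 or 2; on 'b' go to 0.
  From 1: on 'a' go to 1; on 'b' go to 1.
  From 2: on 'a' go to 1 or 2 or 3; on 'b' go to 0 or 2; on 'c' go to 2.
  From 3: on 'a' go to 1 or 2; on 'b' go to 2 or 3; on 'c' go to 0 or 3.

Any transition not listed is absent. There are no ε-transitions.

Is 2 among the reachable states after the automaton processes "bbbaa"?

Yes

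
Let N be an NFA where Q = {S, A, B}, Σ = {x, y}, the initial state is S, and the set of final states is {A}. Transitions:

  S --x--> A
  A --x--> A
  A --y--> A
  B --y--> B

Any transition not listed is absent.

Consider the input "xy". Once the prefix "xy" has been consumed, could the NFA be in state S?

No

Start in {S}.
Read 'x': {S} → {A}.
Read 'y': {A} → {A}.
State S is not in {A}.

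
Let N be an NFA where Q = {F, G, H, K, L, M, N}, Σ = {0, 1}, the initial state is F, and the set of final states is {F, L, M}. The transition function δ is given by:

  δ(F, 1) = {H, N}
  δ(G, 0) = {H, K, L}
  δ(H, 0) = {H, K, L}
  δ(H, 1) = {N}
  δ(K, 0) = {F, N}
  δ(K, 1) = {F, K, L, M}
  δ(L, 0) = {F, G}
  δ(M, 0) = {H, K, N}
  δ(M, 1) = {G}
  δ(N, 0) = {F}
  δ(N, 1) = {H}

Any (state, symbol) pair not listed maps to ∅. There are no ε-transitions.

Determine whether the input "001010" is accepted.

Start in {F}.
Read '0': {F} → ∅.
The set is empty and remains empty for the remaining 5 symbols.
The final set ∅ contains no accepting state.

No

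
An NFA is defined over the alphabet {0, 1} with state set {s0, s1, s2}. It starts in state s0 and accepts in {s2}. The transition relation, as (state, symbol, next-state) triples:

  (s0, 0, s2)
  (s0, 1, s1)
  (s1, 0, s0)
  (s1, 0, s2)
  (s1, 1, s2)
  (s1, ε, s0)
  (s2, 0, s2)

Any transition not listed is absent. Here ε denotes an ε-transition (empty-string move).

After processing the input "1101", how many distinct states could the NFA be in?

2

Start in {s0}.
Read '1': {s0} → {s0, s1}.
Read '1': {s0, s1} → {s0, s1, s2}.
Read '0': {s0, s1, s2} → {s0, s2}.
Read '1': {s0, s2} → {s0, s1}.
That set has 2 states.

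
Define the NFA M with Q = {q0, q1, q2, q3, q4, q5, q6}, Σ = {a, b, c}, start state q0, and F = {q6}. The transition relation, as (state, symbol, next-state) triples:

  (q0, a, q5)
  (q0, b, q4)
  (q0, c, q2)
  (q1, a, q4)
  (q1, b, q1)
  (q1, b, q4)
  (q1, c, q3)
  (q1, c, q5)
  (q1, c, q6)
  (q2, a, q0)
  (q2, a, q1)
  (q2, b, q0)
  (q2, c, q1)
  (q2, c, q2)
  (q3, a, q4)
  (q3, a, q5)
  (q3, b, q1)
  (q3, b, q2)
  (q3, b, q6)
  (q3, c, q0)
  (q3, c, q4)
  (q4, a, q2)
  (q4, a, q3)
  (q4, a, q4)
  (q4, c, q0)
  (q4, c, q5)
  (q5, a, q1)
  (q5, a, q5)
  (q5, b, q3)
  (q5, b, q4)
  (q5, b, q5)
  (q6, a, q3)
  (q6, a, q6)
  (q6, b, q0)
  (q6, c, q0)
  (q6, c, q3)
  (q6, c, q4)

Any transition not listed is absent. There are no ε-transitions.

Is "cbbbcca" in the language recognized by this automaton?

No

Start in {q0}.
Read 'c': {q0} → {q2}.
Read 'b': {q2} → {q0}.
Read 'b': {q0} → {q4}.
Read 'b': {q4} → ∅.
The set is empty and remains empty for the remaining 3 symbols.
The final set ∅ contains no accepting state.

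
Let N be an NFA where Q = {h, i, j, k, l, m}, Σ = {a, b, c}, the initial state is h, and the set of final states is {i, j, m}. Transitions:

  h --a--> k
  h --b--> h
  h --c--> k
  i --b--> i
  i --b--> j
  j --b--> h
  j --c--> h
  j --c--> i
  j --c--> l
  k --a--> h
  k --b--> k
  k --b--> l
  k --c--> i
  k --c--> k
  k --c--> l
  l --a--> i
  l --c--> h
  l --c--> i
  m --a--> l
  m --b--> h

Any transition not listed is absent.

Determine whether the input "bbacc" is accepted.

Start in {h}.
Read 'b': h→{h}; now {h}.
Read 'b': h→{h}; now {h}.
Read 'a': h→{k}; now {k}.
Read 'c': k→{i, k, l}; now {i, k, l}.
Read 'c': i→∅, k→{i, k, l}, l→{h, i}; now {h, i, k, l}.
The final set {h, i, k, l} contains the accepting state i.

Yes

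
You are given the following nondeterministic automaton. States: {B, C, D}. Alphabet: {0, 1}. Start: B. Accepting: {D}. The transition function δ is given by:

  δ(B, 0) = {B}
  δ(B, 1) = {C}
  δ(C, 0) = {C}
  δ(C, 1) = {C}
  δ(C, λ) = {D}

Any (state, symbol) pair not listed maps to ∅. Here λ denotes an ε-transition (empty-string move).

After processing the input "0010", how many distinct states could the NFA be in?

Start in {B}.
Read '0': {B} → {B}.
Read '0': {B} → {B}.
Read '1': {B} → {C, D}.
Read '0': {C, D} → {C, D}.
That set has 2 states.

2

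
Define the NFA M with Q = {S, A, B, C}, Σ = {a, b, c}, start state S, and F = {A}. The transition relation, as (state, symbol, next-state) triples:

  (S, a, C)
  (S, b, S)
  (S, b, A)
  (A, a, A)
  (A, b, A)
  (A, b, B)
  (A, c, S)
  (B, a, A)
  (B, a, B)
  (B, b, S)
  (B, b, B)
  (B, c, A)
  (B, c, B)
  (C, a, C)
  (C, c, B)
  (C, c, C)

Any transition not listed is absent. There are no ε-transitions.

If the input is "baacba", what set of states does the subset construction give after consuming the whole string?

{A, B, C}

Start in {S}.
Read 'b': S→{S, A}; now {S, A}.
Read 'a': S→{C}, A→{A}; now {A, C}.
Read 'a': A→{A}, C→{C}; now {A, C}.
Read 'c': A→{S}, C→{B, C}; now {S, B, C}.
Read 'b': S→{S, A}, B→{S, B}, C→∅; now {S, A, B}.
Read 'a': S→{C}, A→{A}, B→{A, B}; now {A, B, C}.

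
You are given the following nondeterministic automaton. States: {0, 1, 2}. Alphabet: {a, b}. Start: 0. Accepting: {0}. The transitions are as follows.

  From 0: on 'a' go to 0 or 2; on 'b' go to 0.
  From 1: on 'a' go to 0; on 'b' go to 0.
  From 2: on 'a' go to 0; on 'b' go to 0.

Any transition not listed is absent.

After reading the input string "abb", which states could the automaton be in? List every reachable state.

Start in {0}.
Read 'a': 0→{0, 2}; now {0, 2}.
Read 'b': 0→{0}, 2→{0}; now {0}.
Read 'b': 0→{0}; now {0}.

{0}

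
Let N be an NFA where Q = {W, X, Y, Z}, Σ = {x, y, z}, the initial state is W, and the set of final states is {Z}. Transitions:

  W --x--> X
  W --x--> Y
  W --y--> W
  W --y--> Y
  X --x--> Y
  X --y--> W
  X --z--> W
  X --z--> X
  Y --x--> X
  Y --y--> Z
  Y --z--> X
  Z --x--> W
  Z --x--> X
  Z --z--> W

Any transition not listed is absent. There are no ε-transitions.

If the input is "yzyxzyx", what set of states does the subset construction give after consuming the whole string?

Start in {W}.
Read 'y': W→{W, Y}; now {W, Y}.
Read 'z': W→∅, Y→{X}; now {X}.
Read 'y': X→{W}; now {W}.
Read 'x': W→{X, Y}; now {X, Y}.
Read 'z': X→{W, X}, Y→{X}; now {W, X}.
Read 'y': W→{W, Y}, X→{W}; now {W, Y}.
Read 'x': W→{X, Y}, Y→{X}; now {X, Y}.

{X, Y}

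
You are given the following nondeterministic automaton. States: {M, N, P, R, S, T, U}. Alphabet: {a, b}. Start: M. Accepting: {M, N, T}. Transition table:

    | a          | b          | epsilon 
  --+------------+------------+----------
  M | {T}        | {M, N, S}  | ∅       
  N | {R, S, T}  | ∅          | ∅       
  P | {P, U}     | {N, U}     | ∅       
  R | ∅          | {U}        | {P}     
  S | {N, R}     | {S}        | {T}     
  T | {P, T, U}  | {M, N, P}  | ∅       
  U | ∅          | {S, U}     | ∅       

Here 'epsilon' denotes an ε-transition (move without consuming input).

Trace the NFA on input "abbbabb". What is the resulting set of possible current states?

{M, N, P, S, T, U}

Start in {M}.
Read 'a': M→{T}; now {T}.
Read 'b': T→{M, N, P}; now {M, N, P}.
Read 'b': M→{M, N, S}, N→∅, P→{N, U}; union {M, N, S, U}; ε-closure = {M, N, S, T, U}.
Read 'b': M→{M, N, S}, N→∅, S→{S}, T→{M, N, P}, U→{S, U}; union {M, N, P, S, U}; ε-closure = {M, N, P, S, T, U}.
Read 'a': M→{T}, N→{R, S, T}, P→{P, U}, S→{N, R}, T→{P, T, U}, U→∅; now {N, P, R, S, T, U}.
Read 'b': N→∅, P→{N, U}, R→{U}, S→{S}, T→{M, N, P}, U→{S, U}; union {M, N, P, S, U}; ε-closure = {M, N, P, S, T, U}.
Read 'b': M→{M, N, S}, N→∅, P→{N, U}, S→{S}, T→{M, N, P}, U→{S, U}; union {M, N, P, S, U}; ε-closure = {M, N, P, S, T, U}.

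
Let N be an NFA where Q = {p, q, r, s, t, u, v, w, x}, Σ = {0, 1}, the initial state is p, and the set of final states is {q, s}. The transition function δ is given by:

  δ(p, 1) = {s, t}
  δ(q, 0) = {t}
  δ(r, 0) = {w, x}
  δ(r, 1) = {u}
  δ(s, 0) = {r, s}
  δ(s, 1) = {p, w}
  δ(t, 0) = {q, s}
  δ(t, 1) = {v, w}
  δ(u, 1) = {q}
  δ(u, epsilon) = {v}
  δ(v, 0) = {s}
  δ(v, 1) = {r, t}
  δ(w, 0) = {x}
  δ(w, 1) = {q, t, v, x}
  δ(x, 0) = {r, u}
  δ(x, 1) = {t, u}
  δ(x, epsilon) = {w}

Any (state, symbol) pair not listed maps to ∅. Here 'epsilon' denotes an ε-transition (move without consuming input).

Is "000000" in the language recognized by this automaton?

Start in {p}.
Read '0': p→∅; now ∅.
The set is empty and remains empty for the remaining 5 symbols.
The final set ∅ contains no accepting state.

No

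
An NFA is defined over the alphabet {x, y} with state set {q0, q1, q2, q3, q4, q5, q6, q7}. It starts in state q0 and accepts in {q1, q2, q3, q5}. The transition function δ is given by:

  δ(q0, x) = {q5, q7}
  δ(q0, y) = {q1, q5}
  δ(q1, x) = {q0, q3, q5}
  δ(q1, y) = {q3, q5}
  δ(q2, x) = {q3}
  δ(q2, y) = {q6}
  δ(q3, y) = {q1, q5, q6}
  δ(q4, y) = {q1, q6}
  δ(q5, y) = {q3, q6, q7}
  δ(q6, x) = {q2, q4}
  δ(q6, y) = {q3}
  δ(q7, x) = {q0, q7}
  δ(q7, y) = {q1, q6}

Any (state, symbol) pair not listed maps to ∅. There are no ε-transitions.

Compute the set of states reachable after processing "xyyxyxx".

{q0, q3, q5, q7}

Start in {q0}.
Read 'x': q0→{q5, q7}; now {q5, q7}.
Read 'y': q5→{q3, q6, q7}, q7→{q1, q6}; now {q1, q3, q6, q7}.
Read 'y': q1→{q3, q5}, q3→{q1, q5, q6}, q6→{q3}, q7→{q1, q6}; now {q1, q3, q5, q6}.
Read 'x': q1→{q0, q3, q5}, q3→∅, q5→∅, q6→{q2, q4}; now {q0, q2, q3, q4, q5}.
Read 'y': q0→{q1, q5}, q2→{q6}, q3→{q1, q5, q6}, q4→{q1, q6}, q5→{q3, q6, q7}; now {q1, q3, q5, q6, q7}.
Read 'x': q1→{q0, q3, q5}, q3→∅, q5→∅, q6→{q2, q4}, q7→{q0, q7}; now {q0, q2, q3, q4, q5, q7}.
Read 'x': q0→{q5, q7}, q2→{q3}, q3→∅, q4→∅, q5→∅, q7→{q0, q7}; now {q0, q3, q5, q7}.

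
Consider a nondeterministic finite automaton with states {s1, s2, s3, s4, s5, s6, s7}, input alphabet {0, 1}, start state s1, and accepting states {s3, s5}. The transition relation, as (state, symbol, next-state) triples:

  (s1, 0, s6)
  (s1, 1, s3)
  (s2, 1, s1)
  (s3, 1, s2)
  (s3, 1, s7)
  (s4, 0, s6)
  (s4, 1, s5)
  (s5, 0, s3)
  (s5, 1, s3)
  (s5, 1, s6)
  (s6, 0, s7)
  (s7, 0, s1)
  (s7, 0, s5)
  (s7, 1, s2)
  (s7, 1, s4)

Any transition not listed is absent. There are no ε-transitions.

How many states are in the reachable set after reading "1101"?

Start in {s1}.
Read '1': {s1} → {s3}.
Read '1': {s3} → {s2, s7}.
Read '0': {s2, s7} → {s1, s5}.
Read '1': {s1, s5} → {s3, s6}.
That set has 2 states.

2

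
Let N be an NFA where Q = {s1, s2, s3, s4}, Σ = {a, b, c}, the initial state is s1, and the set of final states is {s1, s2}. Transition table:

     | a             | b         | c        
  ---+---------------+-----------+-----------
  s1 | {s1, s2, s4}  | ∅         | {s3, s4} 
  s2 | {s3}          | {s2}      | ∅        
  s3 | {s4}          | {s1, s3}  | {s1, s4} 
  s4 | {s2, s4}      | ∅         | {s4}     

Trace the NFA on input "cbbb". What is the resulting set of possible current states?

{s1, s3}

Start in {s1}.
Read 'c': s1→{s3, s4}; now {s3, s4}.
Read 'b': s3→{s1, s3}, s4→∅; now {s1, s3}.
Read 'b': s1→∅, s3→{s1, s3}; now {s1, s3}.
Read 'b': s1→∅, s3→{s1, s3}; now {s1, s3}.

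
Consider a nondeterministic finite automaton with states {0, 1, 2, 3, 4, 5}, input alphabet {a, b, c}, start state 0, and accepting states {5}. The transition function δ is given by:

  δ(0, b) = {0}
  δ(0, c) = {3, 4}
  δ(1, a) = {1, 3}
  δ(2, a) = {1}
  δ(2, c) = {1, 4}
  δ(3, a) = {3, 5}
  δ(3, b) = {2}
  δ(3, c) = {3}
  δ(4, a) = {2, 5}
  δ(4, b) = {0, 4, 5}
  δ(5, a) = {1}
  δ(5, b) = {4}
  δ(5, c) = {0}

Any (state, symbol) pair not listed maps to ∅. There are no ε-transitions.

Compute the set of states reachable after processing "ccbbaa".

∅

Start in {0}.
Read 'c': 0→{3, 4}; now {3, 4}.
Read 'c': 3→{3}, 4→∅; now {3}.
Read 'b': 3→{2}; now {2}.
Read 'b': 2→∅; now ∅.
The set is empty and remains empty for the remaining 2 symbols.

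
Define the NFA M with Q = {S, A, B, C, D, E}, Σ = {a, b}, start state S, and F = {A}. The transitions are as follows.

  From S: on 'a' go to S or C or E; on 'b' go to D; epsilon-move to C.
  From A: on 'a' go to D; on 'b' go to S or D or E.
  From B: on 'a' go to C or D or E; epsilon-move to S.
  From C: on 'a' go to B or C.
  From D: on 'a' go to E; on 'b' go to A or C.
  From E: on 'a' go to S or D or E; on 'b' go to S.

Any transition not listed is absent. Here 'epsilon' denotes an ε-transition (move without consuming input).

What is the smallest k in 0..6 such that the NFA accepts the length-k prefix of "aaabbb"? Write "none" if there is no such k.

4

Start: ε-closure({S}) = {S, C}.
Read 'a': S→{S, C, E}, C→{B, C}; now {S, B, C, E}.
Read 'a': S→{S, C, E}, B→{C, D, E}, C→{B, C}, E→{S, D, E}; now {S, B, C, D, E}.
Read 'a': S→{S, C, E}, B→{C, D, E}, C→{B, C}, D→{E}, E→{S, D, E}; now {S, B, C, D, E}.
Read 'b': S→{D}, B→∅, C→∅, D→{A, C}, E→{S}; now {S, A, C, D}.
None of the earlier sets intersect F, but {S, A, C, D} does.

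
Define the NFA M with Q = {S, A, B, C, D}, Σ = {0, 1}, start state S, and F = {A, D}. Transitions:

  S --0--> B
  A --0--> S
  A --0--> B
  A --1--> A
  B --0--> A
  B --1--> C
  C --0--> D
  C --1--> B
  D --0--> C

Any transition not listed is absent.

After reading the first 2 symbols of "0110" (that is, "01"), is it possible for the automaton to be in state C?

Start in {S}.
Read '0': S→{B}; now {B}.
Read '1': B→{C}; now {C}.
State C is in {C}.

Yes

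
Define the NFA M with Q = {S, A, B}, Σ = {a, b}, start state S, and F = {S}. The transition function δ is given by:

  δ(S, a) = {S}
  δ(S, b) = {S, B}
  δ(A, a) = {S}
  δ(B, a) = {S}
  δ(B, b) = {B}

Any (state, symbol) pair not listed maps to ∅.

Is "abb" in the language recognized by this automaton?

Yes

Start in {S}.
Read 'a': S→{S}; now {S}.
Read 'b': S→{S, B}; now {S, B}.
Read 'b': S→{S, B}, B→{B}; now {S, B}.
The final set {S, B} contains the accepting state S.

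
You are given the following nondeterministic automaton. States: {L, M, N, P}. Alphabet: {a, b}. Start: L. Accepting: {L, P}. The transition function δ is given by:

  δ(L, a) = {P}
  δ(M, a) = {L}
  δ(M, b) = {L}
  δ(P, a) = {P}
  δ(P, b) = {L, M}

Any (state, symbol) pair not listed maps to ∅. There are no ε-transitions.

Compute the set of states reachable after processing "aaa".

{P}

Start in {L}.
Read 'a': {L} → {P}.
Read 'a': {P} → {P}.
Read 'a': {P} → {P}.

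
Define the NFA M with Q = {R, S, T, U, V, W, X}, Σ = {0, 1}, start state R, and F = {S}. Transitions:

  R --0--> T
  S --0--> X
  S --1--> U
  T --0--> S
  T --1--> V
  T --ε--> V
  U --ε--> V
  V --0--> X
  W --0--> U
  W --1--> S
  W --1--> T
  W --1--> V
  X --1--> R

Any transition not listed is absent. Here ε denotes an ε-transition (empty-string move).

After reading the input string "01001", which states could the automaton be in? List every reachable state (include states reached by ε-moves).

Start in {R}.
Read '0': {R} → {T, V}.
Read '1': {T, V} → {V}.
Read '0': {V} → {X}.
Read '0': {X} → ∅.
The set is empty and remains empty for the remaining 1 symbol.

∅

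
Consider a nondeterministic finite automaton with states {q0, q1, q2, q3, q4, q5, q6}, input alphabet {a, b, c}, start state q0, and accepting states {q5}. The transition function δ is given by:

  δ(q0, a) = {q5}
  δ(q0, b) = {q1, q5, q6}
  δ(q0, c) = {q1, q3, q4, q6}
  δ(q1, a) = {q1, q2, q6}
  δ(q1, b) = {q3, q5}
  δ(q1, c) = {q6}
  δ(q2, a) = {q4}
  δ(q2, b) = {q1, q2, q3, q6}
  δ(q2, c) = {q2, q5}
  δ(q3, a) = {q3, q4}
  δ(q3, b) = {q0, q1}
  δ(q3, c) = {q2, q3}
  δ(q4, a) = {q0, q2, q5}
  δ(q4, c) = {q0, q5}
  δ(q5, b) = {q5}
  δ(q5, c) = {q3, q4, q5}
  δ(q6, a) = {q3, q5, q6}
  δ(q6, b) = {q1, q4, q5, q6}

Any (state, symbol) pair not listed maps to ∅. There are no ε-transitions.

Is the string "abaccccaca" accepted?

Start in {q0}.
Read 'a': q0→{q5}; now {q5}.
Read 'b': q5→{q5}; now {q5}.
Read 'a': q5→∅; now ∅.
The set is empty and remains empty for the remaining 7 symbols.
The final set ∅ contains no accepting state.

No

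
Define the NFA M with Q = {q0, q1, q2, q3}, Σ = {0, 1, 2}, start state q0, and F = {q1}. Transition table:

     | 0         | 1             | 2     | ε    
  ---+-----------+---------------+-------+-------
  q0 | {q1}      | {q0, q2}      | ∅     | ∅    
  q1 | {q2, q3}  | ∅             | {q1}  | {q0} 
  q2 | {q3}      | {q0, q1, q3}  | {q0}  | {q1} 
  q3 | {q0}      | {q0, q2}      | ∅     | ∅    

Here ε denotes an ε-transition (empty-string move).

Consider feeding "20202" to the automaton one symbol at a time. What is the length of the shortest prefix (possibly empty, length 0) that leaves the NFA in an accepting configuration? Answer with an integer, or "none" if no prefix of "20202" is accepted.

none

Start in {q0}.
Read '2': {q0} → ∅.
The set is empty and remains empty for the remaining 4 symbols.
No reachable set along the way intersects F.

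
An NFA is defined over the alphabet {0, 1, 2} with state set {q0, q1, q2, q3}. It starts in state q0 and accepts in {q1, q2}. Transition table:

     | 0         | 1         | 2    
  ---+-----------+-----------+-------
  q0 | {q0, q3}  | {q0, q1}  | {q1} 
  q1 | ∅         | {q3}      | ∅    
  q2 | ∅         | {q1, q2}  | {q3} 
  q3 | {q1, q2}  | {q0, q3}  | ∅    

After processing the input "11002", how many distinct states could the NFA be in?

Start in {q0}.
Read '1': q0→{q0, q1}; now {q0, q1}.
Read '1': q0→{q0, q1}, q1→{q3}; now {q0, q1, q3}.
Read '0': q0→{q0, q3}, q1→∅, q3→{q1, q2}; now {q0, q1, q2, q3}.
Read '0': q0→{q0, q3}, q1→∅, q2→∅, q3→{q1, q2}; now {q0, q1, q2, q3}.
Read '2': q0→{q1}, q1→∅, q2→{q3}, q3→∅; now {q1, q3}.
That set has 2 states.

2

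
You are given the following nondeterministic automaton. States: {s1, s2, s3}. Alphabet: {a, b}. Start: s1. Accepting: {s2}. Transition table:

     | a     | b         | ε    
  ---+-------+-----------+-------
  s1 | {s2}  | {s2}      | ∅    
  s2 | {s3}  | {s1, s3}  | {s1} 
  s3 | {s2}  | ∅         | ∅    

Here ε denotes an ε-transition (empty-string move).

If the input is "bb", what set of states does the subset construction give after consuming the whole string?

{s1, s2, s3}

Start in {s1}.
Read 'b': {s1} → {s1, s2}.
Read 'b': {s1, s2} → {s1, s2, s3}.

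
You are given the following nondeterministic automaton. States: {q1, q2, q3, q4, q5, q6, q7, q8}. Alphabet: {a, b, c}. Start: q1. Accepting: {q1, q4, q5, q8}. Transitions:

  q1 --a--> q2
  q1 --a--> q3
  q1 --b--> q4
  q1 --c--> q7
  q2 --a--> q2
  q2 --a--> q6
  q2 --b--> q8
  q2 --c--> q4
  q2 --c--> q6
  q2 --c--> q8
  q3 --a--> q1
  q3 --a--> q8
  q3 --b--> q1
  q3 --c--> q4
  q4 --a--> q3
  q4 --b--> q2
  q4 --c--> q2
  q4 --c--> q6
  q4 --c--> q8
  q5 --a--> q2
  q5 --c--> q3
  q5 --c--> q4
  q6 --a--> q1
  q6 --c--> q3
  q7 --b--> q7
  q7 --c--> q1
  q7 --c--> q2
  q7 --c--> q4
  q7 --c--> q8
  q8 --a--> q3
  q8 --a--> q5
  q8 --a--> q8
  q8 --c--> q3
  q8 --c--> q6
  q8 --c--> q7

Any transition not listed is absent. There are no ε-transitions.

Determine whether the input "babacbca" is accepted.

Start in {q1}.
Read 'b': q1→{q4}; now {q4}.
Read 'a': q4→{q3}; now {q3}.
Read 'b': q3→{q1}; now {q1}.
Read 'a': q1→{q2, q3}; now {q2, q3}.
Read 'c': q2→{q4, q6, q8}, q3→{q4}; now {q4, q6, q8}.
Read 'b': q4→{q2}, q6→∅, q8→∅; now {q2}.
Read 'c': q2→{q4, q6, q8}; now {q4, q6, q8}.
Read 'a': q4→{q3}, q6→{q1}, q8→{q3, q5, q8}; now {q1, q3, q5, q8}.
The final set {q1, q3, q5, q8} contains the accepting states q1, q5, q8.

Yes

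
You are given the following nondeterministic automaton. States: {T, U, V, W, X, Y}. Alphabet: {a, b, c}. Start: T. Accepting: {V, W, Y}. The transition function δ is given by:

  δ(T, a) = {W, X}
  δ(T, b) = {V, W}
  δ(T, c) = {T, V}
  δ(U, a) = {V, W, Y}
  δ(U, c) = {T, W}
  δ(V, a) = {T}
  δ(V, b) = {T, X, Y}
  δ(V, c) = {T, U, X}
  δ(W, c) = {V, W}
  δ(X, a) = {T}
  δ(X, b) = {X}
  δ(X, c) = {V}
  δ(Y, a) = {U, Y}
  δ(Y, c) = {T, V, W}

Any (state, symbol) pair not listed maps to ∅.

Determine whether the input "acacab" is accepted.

Start in {T}.
Read 'a': {T} → {W, X}.
Read 'c': {W, X} → {V, W}.
Read 'a': {V, W} → {T}.
Read 'c': {T} → {T, V}.
Read 'a': {T, V} → {T, W, X}.
Read 'b': {T, W, X} → {V, W, X}.
The final set {V, W, X} contains the accepting states V, W.

Yes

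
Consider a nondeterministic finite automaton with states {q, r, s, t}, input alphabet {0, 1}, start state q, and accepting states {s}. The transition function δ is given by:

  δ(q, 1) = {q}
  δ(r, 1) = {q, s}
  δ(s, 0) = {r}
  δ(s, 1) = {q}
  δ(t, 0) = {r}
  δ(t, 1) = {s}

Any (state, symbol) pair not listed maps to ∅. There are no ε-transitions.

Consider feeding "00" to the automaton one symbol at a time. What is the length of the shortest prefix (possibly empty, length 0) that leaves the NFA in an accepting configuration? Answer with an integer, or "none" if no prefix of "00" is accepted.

none

Start in {q}.
Read '0': {q} → ∅.
The set is empty and remains empty for the remaining 1 symbol.
No reachable set along the way intersects F.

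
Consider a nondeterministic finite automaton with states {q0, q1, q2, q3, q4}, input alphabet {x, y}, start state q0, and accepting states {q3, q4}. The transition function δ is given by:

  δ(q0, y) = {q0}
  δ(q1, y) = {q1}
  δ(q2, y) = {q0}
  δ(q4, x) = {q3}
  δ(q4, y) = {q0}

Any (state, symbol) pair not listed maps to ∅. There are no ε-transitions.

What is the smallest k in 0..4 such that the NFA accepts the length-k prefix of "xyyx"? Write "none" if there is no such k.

Start in {q0}.
Read 'x': {q0} → ∅.
The set is empty and remains empty for the remaining 3 symbols.
No reachable set along the way intersects F.

none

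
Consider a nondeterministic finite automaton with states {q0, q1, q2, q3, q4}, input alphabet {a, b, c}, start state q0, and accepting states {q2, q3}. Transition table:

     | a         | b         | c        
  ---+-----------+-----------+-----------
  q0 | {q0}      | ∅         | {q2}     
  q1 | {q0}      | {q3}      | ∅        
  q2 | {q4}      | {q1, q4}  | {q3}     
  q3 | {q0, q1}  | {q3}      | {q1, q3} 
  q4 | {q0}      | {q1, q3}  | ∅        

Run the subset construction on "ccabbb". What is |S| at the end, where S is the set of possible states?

1

Start in {q0}.
Read 'c': {q0} → {q2}.
Read 'c': {q2} → {q3}.
Read 'a': {q3} → {q0, q1}.
Read 'b': {q0, q1} → {q3}.
Read 'b': {q3} → {q3}.
Read 'b': {q3} → {q3}.
That set has 1 state.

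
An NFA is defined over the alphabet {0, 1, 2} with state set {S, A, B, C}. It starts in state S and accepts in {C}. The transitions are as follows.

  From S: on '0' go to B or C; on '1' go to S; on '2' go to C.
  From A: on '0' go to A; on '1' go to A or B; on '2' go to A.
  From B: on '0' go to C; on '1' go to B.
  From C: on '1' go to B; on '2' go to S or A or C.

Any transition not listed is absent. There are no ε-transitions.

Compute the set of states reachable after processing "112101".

{B}

Start in {S}.
Read '1': {S} → {S}.
Read '1': {S} → {S}.
Read '2': {S} → {C}.
Read '1': {C} → {B}.
Read '0': {B} → {C}.
Read '1': {C} → {B}.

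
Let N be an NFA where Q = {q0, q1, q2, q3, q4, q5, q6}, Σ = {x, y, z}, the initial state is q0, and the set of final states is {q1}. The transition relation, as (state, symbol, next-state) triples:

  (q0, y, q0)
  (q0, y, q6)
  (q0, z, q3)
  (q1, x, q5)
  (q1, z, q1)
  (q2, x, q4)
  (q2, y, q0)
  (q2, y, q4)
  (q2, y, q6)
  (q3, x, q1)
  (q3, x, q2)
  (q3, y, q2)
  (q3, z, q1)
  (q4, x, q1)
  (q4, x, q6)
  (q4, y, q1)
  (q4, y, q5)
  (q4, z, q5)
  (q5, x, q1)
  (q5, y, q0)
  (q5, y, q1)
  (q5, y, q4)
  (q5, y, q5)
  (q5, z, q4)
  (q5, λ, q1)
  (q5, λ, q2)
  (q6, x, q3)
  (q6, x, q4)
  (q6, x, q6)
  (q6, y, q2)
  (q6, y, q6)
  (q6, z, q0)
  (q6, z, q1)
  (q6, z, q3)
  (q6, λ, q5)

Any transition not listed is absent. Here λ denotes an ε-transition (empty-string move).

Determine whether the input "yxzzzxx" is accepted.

Start in {q0}.
Read 'y': q0→{q0, q6}; union {q0, q6}; ε-closure = {q0, q1, q2, q5, q6}.
Read 'x': q0→∅, q1→{q5}, q2→{q4}, q5→{q1}, q6→{q3, q4, q6}; union {q1, q3, q4, q5, q6}; ε-closure = {q1, q2, q3, q4, q5, q6}.
Read 'z': q1→{q1}, q2→∅, q3→{q1}, q4→{q5}, q5→{q4}, q6→{q0, q1, q3}; union {q0, q1, q3, q4, q5}; ε-closure = {q0, q1, q2, q3, q4, q5}.
Read 'z': q0→{q3}, q1→{q1}, q2→∅, q3→{q1}, q4→{q5}, q5→{q4}; union {q1, q3, q4, q5}; ε-closure = {q1, q2, q3, q4, q5}.
Read 'z': q1→{q1}, q2→∅, q3→{q1}, q4→{q5}, q5→{q4}; union {q1, q4, q5}; ε-closure = {q1, q2, q4, q5}.
Read 'x': q1→{q5}, q2→{q4}, q4→{q1, q6}, q5→{q1}; union {q1, q4, q5, q6}; ε-closure = {q1, q2, q4, q5, q6}.
Read 'x': q1→{q5}, q2→{q4}, q4→{q1, q6}, q5→{q1}, q6→{q3, q4, q6}; union {q1, q3, q4, q5, q6}; ε-closure = {q1, q2, q3, q4, q5, q6}.
The final set {q1, q2, q3, q4, q5, q6} contains the accepting state q1.

Yes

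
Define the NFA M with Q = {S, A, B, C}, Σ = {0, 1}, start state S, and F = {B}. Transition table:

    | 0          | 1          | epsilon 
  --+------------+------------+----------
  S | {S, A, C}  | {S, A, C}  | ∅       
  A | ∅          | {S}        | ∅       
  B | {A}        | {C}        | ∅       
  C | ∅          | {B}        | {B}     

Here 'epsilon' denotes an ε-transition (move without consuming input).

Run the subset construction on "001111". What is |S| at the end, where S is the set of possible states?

4

Start in {S}.
Read '0': S→{S, A, C}; union {S, A, C}; ε-closure = {S, A, B, C}.
Read '0': S→{S, A, C}, A→∅, B→{A}, C→∅; union {S, A, C}; ε-closure = {S, A, B, C}.
Read '1': S→{S, A, C}, A→{S}, B→{C}, C→{B}; now {S, A, B, C}.
Read '1': S→{S, A, C}, A→{S}, B→{C}, C→{B}; now {S, A, B, C}.
Read '1': S→{S, A, C}, A→{S}, B→{C}, C→{B}; now {S, A, B, C}.
Read '1': S→{S, A, C}, A→{S}, B→{C}, C→{B}; now {S, A, B, C}.
That set has 4 states.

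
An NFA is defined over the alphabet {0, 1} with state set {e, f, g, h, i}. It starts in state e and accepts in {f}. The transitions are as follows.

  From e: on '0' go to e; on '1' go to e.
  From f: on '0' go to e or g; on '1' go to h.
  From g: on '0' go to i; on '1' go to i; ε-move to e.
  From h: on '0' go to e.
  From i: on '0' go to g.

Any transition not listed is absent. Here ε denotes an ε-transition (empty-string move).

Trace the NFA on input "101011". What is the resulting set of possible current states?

{e}

Start in {e}.
Read '1': {e} → {e}.
Read '0': {e} → {e}.
Read '1': {e} → {e}.
Read '0': {e} → {e}.
Read '1': {e} → {e}.
Read '1': {e} → {e}.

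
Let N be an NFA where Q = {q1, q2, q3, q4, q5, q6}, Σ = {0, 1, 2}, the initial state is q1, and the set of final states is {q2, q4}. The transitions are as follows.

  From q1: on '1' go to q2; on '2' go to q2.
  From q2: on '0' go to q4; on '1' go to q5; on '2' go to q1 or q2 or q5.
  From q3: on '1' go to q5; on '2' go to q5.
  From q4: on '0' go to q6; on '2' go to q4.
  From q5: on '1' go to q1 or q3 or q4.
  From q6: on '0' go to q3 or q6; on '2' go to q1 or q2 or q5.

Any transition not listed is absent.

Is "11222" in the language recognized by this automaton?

No

Start in {q1}.
Read '1': q1→{q2}; now {q2}.
Read '1': q2→{q5}; now {q5}.
Read '2': q5→∅; now ∅.
The set is empty and remains empty for the remaining 2 symbols.
The final set ∅ contains no accepting state.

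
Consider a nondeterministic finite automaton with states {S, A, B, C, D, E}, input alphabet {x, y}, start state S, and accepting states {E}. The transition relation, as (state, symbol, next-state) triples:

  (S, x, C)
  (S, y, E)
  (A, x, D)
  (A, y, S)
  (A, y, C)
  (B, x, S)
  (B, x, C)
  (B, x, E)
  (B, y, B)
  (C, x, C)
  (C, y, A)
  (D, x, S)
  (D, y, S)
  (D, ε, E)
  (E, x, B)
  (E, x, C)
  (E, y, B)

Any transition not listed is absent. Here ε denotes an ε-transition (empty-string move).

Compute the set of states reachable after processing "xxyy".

{S, C}

Start in {S}.
Read 'x': {S} → {C}.
Read 'x': {C} → {C}.
Read 'y': {C} → {A}.
Read 'y': {A} → {S, C}.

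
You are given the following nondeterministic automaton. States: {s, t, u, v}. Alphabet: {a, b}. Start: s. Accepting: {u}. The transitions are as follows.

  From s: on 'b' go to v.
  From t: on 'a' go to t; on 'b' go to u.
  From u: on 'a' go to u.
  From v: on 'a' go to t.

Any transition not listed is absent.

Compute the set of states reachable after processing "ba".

Start in {s}.
Read 'b': {s} → {v}.
Read 'a': {v} → {t}.

{t}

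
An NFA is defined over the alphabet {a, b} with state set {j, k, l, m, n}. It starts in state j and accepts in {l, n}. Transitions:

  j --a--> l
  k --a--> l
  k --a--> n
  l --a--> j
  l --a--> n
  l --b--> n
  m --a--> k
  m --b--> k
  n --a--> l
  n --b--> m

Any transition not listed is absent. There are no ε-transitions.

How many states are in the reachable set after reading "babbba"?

Start in {j}.
Read 'b': j→∅; now ∅.
The set is empty and remains empty for the remaining 5 symbols.
That set has 0 states.

0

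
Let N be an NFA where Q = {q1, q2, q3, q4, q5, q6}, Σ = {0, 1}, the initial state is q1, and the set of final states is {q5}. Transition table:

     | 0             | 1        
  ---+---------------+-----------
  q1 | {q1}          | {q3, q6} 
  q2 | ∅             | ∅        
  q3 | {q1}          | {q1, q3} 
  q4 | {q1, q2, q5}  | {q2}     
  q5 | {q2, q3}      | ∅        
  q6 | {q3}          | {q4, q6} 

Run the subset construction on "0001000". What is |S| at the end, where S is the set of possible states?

Start in {q1}.
Read '0': q1→{q1}; now {q1}.
Read '0': q1→{q1}; now {q1}.
Read '0': q1→{q1}; now {q1}.
Read '1': q1→{q3, q6}; now {q3, q6}.
Read '0': q3→{q1}, q6→{q3}; now {q1, q3}.
Read '0': q1→{q1}, q3→{q1}; now {q1}.
Read '0': q1→{q1}; now {q1}.
That set has 1 state.

1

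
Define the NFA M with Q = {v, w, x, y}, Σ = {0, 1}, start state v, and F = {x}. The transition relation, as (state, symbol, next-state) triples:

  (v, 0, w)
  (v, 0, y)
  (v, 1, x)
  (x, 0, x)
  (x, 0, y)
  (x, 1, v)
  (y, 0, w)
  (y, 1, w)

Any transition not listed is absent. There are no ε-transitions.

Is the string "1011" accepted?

Yes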